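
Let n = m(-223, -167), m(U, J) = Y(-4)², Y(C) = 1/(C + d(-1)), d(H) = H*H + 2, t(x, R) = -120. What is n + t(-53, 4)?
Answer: -119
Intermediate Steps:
d(H) = 2 + H² (d(H) = H² + 2 = 2 + H²)
Y(C) = 1/(3 + C) (Y(C) = 1/(C + (2 + (-1)²)) = 1/(C + (2 + 1)) = 1/(C + 3) = 1/(3 + C))
m(U, J) = 1 (m(U, J) = (1/(3 - 4))² = (1/(-1))² = (-1)² = 1)
n = 1
n + t(-53, 4) = 1 - 120 = -119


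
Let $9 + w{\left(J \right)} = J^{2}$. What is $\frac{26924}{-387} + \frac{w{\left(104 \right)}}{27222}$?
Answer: $- \frac{242914273}{3511638} \approx -69.174$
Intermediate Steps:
$w{\left(J \right)} = -9 + J^{2}$
$\frac{26924}{-387} + \frac{w{\left(104 \right)}}{27222} = \frac{26924}{-387} + \frac{-9 + 104^{2}}{27222} = 26924 \left(- \frac{1}{387}\right) + \left(-9 + 10816\right) \frac{1}{27222} = - \frac{26924}{387} + 10807 \cdot \frac{1}{27222} = - \frac{26924}{387} + \frac{10807}{27222} = - \frac{242914273}{3511638}$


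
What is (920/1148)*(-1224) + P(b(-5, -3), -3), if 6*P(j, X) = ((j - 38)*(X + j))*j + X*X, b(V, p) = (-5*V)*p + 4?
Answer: -166047419/1722 ≈ -96427.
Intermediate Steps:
b(V, p) = 4 - 5*V*p (b(V, p) = -5*V*p + 4 = 4 - 5*V*p)
P(j, X) = X²/6 + j*(-38 + j)*(X + j)/6 (P(j, X) = (((j - 38)*(X + j))*j + X*X)/6 = (((-38 + j)*(X + j))*j + X²)/6 = (j*(-38 + j)*(X + j) + X²)/6 = (X² + j*(-38 + j)*(X + j))/6 = X²/6 + j*(-38 + j)*(X + j)/6)
(920/1148)*(-1224) + P(b(-5, -3), -3) = (920/1148)*(-1224) + (-19*(4 - 5*(-5)*(-3))²/3 + (⅙)*(-3)² + (4 - 5*(-5)*(-3))³/6 - 19/3*(-3)*(4 - 5*(-5)*(-3)) + (⅙)*(-3)*(4 - 5*(-5)*(-3))²) = (920*(1/1148))*(-1224) + (-19*(4 - 75)²/3 + (⅙)*9 + (4 - 75)³/6 - 19/3*(-3)*(4 - 75) + (⅙)*(-3)*(4 - 75)²) = (230/287)*(-1224) + (-19/3*(-71)² + 3/2 + (⅙)*(-71)³ - 19/3*(-3)*(-71) + (⅙)*(-3)*(-71)²) = -281520/287 + (-19/3*5041 + 3/2 + (⅙)*(-357911) - 1349 + (⅙)*(-3)*5041) = -281520/287 + (-95779/3 + 3/2 - 357911/6 - 1349 - 5041/2) = -281520/287 - 572677/6 = -166047419/1722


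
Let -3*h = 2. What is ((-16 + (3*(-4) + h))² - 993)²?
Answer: 2374681/81 ≈ 29317.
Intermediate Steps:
h = -⅔ (h = -⅓*2 = -⅔ ≈ -0.66667)
((-16 + (3*(-4) + h))² - 993)² = ((-16 + (3*(-4) - ⅔))² - 993)² = ((-16 + (-12 - ⅔))² - 993)² = ((-16 - 38/3)² - 993)² = ((-86/3)² - 993)² = (7396/9 - 993)² = (-1541/9)² = 2374681/81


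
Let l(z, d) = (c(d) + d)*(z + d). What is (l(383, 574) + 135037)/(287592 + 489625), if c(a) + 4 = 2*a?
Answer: 1779163/777217 ≈ 2.2891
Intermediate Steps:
c(a) = -4 + 2*a
l(z, d) = (-4 + 3*d)*(d + z) (l(z, d) = ((-4 + 2*d) + d)*(z + d) = (-4 + 3*d)*(d + z))
(l(383, 574) + 135037)/(287592 + 489625) = ((-4*574 - 4*383 + 3*574² + 3*574*383) + 135037)/(287592 + 489625) = ((-2296 - 1532 + 3*329476 + 659526) + 135037)/777217 = ((-2296 - 1532 + 988428 + 659526) + 135037)*(1/777217) = (1644126 + 135037)*(1/777217) = 1779163*(1/777217) = 1779163/777217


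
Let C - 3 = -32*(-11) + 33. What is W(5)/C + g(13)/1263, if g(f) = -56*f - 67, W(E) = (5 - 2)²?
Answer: -99031/163348 ≈ -0.60626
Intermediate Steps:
W(E) = 9 (W(E) = 3² = 9)
C = 388 (C = 3 + (-32*(-11) + 33) = 3 + (352 + 33) = 3 + 385 = 388)
g(f) = -67 - 56*f
W(5)/C + g(13)/1263 = 9/388 + (-67 - 56*13)/1263 = 9*(1/388) + (-67 - 728)*(1/1263) = 9/388 - 795*1/1263 = 9/388 - 265/421 = -99031/163348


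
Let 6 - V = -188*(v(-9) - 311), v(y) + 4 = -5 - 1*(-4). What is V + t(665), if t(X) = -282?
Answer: -59684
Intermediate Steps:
v(y) = -5 (v(y) = -4 + (-5 - 1*(-4)) = -4 + (-5 + 4) = -4 - 1 = -5)
V = -59402 (V = 6 - (-188)*(-5 - 311) = 6 - (-188)*(-316) = 6 - 1*59408 = 6 - 59408 = -59402)
V + t(665) = -59402 - 282 = -59684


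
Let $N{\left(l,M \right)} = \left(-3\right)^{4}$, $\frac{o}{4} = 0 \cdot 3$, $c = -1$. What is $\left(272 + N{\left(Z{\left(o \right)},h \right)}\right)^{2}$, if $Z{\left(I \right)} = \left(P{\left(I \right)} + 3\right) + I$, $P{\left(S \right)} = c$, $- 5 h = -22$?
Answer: $124609$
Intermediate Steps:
$h = \frac{22}{5}$ ($h = \left(- \frac{1}{5}\right) \left(-22\right) = \frac{22}{5} \approx 4.4$)
$P{\left(S \right)} = -1$
$o = 0$ ($o = 4 \cdot 0 \cdot 3 = 4 \cdot 0 = 0$)
$Z{\left(I \right)} = 2 + I$ ($Z{\left(I \right)} = \left(-1 + 3\right) + I = 2 + I$)
$N{\left(l,M \right)} = 81$
$\left(272 + N{\left(Z{\left(o \right)},h \right)}\right)^{2} = \left(272 + 81\right)^{2} = 353^{2} = 124609$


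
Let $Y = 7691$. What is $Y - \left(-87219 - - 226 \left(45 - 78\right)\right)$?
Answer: $102368$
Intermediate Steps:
$Y - \left(-87219 - - 226 \left(45 - 78\right)\right) = 7691 - \left(-87219 - - 226 \left(45 - 78\right)\right) = 7691 - \left(-87219 - \left(-226\right) \left(-33\right)\right) = 7691 - \left(-87219 - 7458\right) = 7691 - -94677 = 7691 + 94677 = 102368$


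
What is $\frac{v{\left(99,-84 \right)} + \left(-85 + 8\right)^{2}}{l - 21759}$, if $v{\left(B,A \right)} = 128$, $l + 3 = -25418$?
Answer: $- \frac{6057}{47180} \approx -0.12838$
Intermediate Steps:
$l = -25421$ ($l = -3 - 25418 = -25421$)
$\frac{v{\left(99,-84 \right)} + \left(-85 + 8\right)^{2}}{l - 21759} = \frac{128 + \left(-85 + 8\right)^{2}}{-25421 - 21759} = \frac{128 + \left(-77\right)^{2}}{-47180} = \left(128 + 5929\right) \left(- \frac{1}{47180}\right) = 6057 \left(- \frac{1}{47180}\right) = - \frac{6057}{47180}$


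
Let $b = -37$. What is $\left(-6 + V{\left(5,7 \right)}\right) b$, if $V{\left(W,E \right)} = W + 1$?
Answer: $0$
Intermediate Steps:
$V{\left(W,E \right)} = 1 + W$
$\left(-6 + V{\left(5,7 \right)}\right) b = \left(-6 + \left(1 + 5\right)\right) \left(-37\right) = \left(-6 + 6\right) \left(-37\right) = 0 \left(-37\right) = 0$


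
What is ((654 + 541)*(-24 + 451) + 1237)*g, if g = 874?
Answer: 447052748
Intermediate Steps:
((654 + 541)*(-24 + 451) + 1237)*g = ((654 + 541)*(-24 + 451) + 1237)*874 = (1195*427 + 1237)*874 = (510265 + 1237)*874 = 511502*874 = 447052748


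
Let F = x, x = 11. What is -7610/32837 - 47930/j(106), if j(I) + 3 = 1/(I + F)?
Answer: 2630585621/164185 ≈ 16022.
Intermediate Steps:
F = 11
j(I) = -3 + 1/(11 + I) (j(I) = -3 + 1/(I + 11) = -3 + 1/(11 + I))
-7610/32837 - 47930/j(106) = -7610/32837 - 47930*(11 + 106)/(-32 - 3*106) = -7610*1/32837 - 47930*117/(-32 - 318) = -7610/32837 - 47930/((1/117)*(-350)) = -7610/32837 - 47930/(-350/117) = -7610/32837 - 47930*(-117/350) = -7610/32837 + 560781/35 = 2630585621/164185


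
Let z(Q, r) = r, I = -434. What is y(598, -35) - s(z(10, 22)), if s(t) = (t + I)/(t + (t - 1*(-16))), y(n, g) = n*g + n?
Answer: -304877/15 ≈ -20325.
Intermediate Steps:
y(n, g) = n + g*n (y(n, g) = g*n + n = n + g*n)
s(t) = (-434 + t)/(16 + 2*t) (s(t) = (t - 434)/(t + (t - 1*(-16))) = (-434 + t)/(t + (t + 16)) = (-434 + t)/(t + (16 + t)) = (-434 + t)/(16 + 2*t))
y(598, -35) - s(z(10, 22)) = 598*(1 - 35) - (-434 + 22)/(2*(8 + 22)) = 598*(-34) - (-412)/(2*30) = -20332 - (-412)/(2*30) = -20332 - 1*(-103/15) = -20332 + 103/15 = -304877/15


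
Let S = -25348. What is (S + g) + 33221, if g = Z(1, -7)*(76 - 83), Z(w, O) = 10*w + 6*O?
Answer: 8097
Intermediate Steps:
Z(w, O) = 6*O + 10*w
g = 224 (g = (6*(-7) + 10*1)*(76 - 83) = (-42 + 10)*(-7) = -32*(-7) = 224)
(S + g) + 33221 = (-25348 + 224) + 33221 = -25124 + 33221 = 8097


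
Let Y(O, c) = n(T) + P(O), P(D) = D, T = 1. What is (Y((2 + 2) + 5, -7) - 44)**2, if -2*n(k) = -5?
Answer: 4225/4 ≈ 1056.3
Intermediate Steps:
n(k) = 5/2 (n(k) = -1/2*(-5) = 5/2)
Y(O, c) = 5/2 + O
(Y((2 + 2) + 5, -7) - 44)**2 = ((5/2 + ((2 + 2) + 5)) - 44)**2 = ((5/2 + (4 + 5)) - 44)**2 = ((5/2 + 9) - 44)**2 = (23/2 - 44)**2 = (-65/2)**2 = 4225/4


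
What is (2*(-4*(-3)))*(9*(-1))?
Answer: -216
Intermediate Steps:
(2*(-4*(-3)))*(9*(-1)) = (2*12)*(-9) = 24*(-9) = -216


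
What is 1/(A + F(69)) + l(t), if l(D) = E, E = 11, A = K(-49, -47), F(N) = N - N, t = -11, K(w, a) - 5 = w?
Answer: 483/44 ≈ 10.977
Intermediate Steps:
K(w, a) = 5 + w
F(N) = 0
A = -44 (A = 5 - 49 = -44)
l(D) = 11
1/(A + F(69)) + l(t) = 1/(-44 + 0) + 11 = 1/(-44) + 11 = -1/44 + 11 = 483/44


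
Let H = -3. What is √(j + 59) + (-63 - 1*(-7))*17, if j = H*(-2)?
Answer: -952 + √65 ≈ -943.94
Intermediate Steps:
j = 6 (j = -3*(-2) = 6)
√(j + 59) + (-63 - 1*(-7))*17 = √(6 + 59) + (-63 - 1*(-7))*17 = √65 + (-63 + 7)*17 = √65 - 56*17 = √65 - 952 = -952 + √65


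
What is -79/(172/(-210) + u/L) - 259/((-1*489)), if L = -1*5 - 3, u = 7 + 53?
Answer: 8564983/854283 ≈ 10.026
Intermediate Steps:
u = 60
L = -8 (L = -5 - 3 = -8)
-79/(172/(-210) + u/L) - 259/((-1*489)) = -79/(172/(-210) + 60/(-8)) - 259/((-1*489)) = -79/(172*(-1/210) + 60*(-⅛)) - 259/(-489) = -79/(-86/105 - 15/2) - 259*(-1/489) = -79/(-1747/210) + 259/489 = -79*(-210/1747) + 259/489 = 16590/1747 + 259/489 = 8564983/854283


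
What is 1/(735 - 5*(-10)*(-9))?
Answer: 1/285 ≈ 0.0035088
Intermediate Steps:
1/(735 - 5*(-10)*(-9)) = 1/(735 + 50*(-9)) = 1/(735 - 450) = 1/285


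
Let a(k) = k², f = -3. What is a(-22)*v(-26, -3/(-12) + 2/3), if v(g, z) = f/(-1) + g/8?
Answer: -121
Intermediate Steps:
v(g, z) = 3 + g/8 (v(g, z) = -3/(-1) + g/8 = -3*(-1) + g*(⅛) = 3 + g/8)
a(-22)*v(-26, -3/(-12) + 2/3) = (-22)²*(3 + (⅛)*(-26)) = 484*(3 - 13/4) = 484*(-¼) = -121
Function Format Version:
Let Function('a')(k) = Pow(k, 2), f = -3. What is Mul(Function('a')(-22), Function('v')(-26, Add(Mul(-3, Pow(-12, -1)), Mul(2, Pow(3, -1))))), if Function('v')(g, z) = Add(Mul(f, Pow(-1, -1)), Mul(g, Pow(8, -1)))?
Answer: -121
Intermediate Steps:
Function('v')(g, z) = Add(3, Mul(Rational(1, 8), g)) (Function('v')(g, z) = Add(Mul(-3, Pow(-1, -1)), Mul(g, Pow(8, -1))) = Add(Mul(-3, -1), Mul(g, Rational(1, 8))) = Add(3, Mul(Rational(1, 8), g)))
Mul(Function('a')(-22), Function('v')(-26, Add(Mul(-3, Pow(-12, -1)), Mul(2, Pow(3, -1))))) = Mul(Pow(-22, 2), Add(3, Mul(Rational(1, 8), -26))) = Mul(484, Add(3, Rational(-13, 4))) = Mul(484, Rational(-1, 4)) = -121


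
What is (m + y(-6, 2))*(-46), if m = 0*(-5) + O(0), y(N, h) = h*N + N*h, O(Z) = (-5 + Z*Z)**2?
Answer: -46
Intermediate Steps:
O(Z) = (-5 + Z**2)**2
y(N, h) = 2*N*h (y(N, h) = N*h + N*h = 2*N*h)
m = 25 (m = 0*(-5) + (-5 + 0**2)**2 = 0 + (-5 + 0)**2 = 0 + (-5)**2 = 0 + 25 = 25)
(m + y(-6, 2))*(-46) = (25 + 2*(-6)*2)*(-46) = (25 - 24)*(-46) = 1*(-46) = -46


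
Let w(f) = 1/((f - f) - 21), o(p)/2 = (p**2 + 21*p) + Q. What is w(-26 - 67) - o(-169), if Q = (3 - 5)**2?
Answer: -1050673/21 ≈ -50032.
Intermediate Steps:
Q = 4 (Q = (-2)**2 = 4)
o(p) = 8 + 2*p**2 + 42*p (o(p) = 2*((p**2 + 21*p) + 4) = 2*(4 + p**2 + 21*p) = 8 + 2*p**2 + 42*p)
w(f) = -1/21 (w(f) = 1/(0 - 21) = 1/(-21) = -1/21)
w(-26 - 67) - o(-169) = -1/21 - (8 + 2*(-169)**2 + 42*(-169)) = -1/21 - (8 + 2*28561 - 7098) = -1/21 - (8 + 57122 - 7098) = -1/21 - 1*50032 = -1/21 - 50032 = -1050673/21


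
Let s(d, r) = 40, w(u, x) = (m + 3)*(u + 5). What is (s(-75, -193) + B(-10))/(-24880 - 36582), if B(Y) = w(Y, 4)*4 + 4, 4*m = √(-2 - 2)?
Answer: 8/30731 + 5*I/30731 ≈ 0.00026032 + 0.0001627*I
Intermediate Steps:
m = I/2 (m = √(-2 - 2)/4 = √(-4)/4 = (2*I)/4 = I/2 ≈ 0.5*I)
w(u, x) = (3 + I/2)*(5 + u) (w(u, x) = (I/2 + 3)*(u + 5) = (3 + I/2)*(5 + u))
B(Y) = 64 + 10*I + 2*Y*(6 + I) (B(Y) = (15 + 5*I/2 + Y*(6 + I)/2)*4 + 4 = (60 + 10*I + 2*Y*(6 + I)) + 4 = 64 + 10*I + 2*Y*(6 + I))
(s(-75, -193) + B(-10))/(-24880 - 36582) = (40 + (64 + 10*I + 2*(-10)*(6 + I)))/(-24880 - 36582) = (40 + (64 + 10*I + (-120 - 20*I)))/(-61462) = (40 + (-56 - 10*I))*(-1/61462) = (-16 - 10*I)*(-1/61462) = 8/30731 + 5*I/30731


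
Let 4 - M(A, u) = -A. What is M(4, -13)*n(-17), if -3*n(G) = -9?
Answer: 24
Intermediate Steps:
n(G) = 3 (n(G) = -⅓*(-9) = 3)
M(A, u) = 4 + A (M(A, u) = 4 - (-1)*A = 4 + A)
M(4, -13)*n(-17) = (4 + 4)*3 = 8*3 = 24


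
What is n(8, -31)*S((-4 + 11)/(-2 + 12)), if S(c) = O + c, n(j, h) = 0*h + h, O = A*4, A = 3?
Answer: -3937/10 ≈ -393.70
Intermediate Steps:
O = 12 (O = 3*4 = 12)
n(j, h) = h (n(j, h) = 0 + h = h)
S(c) = 12 + c
n(8, -31)*S((-4 + 11)/(-2 + 12)) = -31*(12 + (-4 + 11)/(-2 + 12)) = -31*(12 + 7/10) = -31*127/10 = -3937/10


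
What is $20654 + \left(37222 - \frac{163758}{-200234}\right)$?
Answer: $\frac{5794453371}{100117} \approx 57877.0$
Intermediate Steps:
$20654 + \left(37222 - \frac{163758}{-200234}\right) = 20654 + \left(37222 - 163758 \left(- \frac{1}{200234}\right)\right) = 20654 + \left(37222 - - \frac{81879}{100117}\right) = 20654 + \left(37222 + \frac{81879}{100117}\right) = 20654 + \frac{3726636853}{100117} = \frac{5794453371}{100117}$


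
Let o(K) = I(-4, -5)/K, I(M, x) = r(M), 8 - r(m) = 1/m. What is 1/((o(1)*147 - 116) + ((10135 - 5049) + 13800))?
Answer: 4/79931 ≈ 5.0043e-5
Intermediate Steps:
r(m) = 8 - 1/m
I(M, x) = 8 - 1/M
o(K) = 33/(4*K) (o(K) = (8 - 1/(-4))/K = (8 - 1*(-¼))/K = (8 + ¼)/K = 33/(4*K))
1/((o(1)*147 - 116) + ((10135 - 5049) + 13800)) = 1/((((33/4)/1)*147 - 116) + ((10135 - 5049) + 13800)) = 1/((((33/4)*1)*147 - 116) + (5086 + 13800)) = 1/(((33/4)*147 - 116) + 18886) = 1/((4851/4 - 116) + 18886) = 1/(4387/4 + 18886) = 1/(79931/4) = 4/79931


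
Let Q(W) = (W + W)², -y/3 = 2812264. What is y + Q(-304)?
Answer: -8067128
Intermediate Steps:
y = -8436792 (y = -3*2812264 = -8436792)
Q(W) = 4*W² (Q(W) = (2*W)² = 4*W²)
y + Q(-304) = -8436792 + 4*(-304)² = -8436792 + 4*92416 = -8436792 + 369664 = -8067128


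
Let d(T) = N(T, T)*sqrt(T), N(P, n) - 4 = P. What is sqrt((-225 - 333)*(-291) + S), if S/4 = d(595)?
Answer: sqrt(162378 + 2396*sqrt(595)) ≈ 469.92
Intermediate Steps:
N(P, n) = 4 + P
d(T) = sqrt(T)*(4 + T) (d(T) = (4 + T)*sqrt(T) = sqrt(T)*(4 + T))
S = 2396*sqrt(595) (S = 4*(sqrt(595)*(4 + 595)) = 4*(sqrt(595)*599) = 4*(599*sqrt(595)) = 2396*sqrt(595) ≈ 58445.)
sqrt((-225 - 333)*(-291) + S) = sqrt((-225 - 333)*(-291) + 2396*sqrt(595)) = sqrt(-558*(-291) + 2396*sqrt(595)) = sqrt(162378 + 2396*sqrt(595))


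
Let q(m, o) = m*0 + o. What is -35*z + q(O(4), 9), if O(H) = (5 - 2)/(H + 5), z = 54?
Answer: -1881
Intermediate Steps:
O(H) = 3/(5 + H)
q(m, o) = o (q(m, o) = 0 + o = o)
-35*z + q(O(4), 9) = -35*54 + 9 = -1890 + 9 = -1881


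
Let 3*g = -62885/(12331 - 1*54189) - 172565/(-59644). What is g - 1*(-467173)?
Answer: 583168874926533/1248289276 ≈ 4.6717e+5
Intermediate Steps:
g = 1828989785/1248289276 (g = (-62885/(12331 - 1*54189) - 172565/(-59644))/3 = (-62885/(12331 - 54189) - 172565*(-1/59644))/3 = (-62885/(-41858) + 172565/59644)/3 = (-62885*(-1/41858) + 172565/59644)/3 = (62885/41858 + 172565/59644)/3 = (⅓)*(5486969355/1248289276) = 1828989785/1248289276 ≈ 1.4652)
g - 1*(-467173) = 1828989785/1248289276 - 1*(-467173) = 1828989785/1248289276 + 467173 = 583168874926533/1248289276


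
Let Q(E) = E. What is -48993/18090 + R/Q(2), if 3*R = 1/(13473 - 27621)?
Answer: -77017331/28437480 ≈ -2.7083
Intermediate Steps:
R = -1/42444 (R = 1/(3*(13473 - 27621)) = (⅓)/(-14148) = (⅓)*(-1/14148) = -1/42444 ≈ -2.3560e-5)
-48993/18090 + R/Q(2) = -48993/18090 - 1/42444/2 = -48993*1/18090 - 1/42444*½ = -16331/6030 - 1/84888 = -77017331/28437480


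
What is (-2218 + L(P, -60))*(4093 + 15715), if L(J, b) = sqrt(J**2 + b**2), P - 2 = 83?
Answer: -43934144 + 99040*sqrt(433) ≈ -4.1873e+7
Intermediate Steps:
P = 85 (P = 2 + 83 = 85)
(-2218 + L(P, -60))*(4093 + 15715) = (-2218 + sqrt(85**2 + (-60)**2))*(4093 + 15715) = (-2218 + sqrt(7225 + 3600))*19808 = (-2218 + sqrt(10825))*19808 = (-2218 + 5*sqrt(433))*19808 = -43934144 + 99040*sqrt(433)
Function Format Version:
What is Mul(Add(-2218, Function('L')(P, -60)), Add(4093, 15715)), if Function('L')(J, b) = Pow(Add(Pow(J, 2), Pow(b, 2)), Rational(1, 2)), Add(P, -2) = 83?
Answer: Add(-43934144, Mul(99040, Pow(433, Rational(1, 2)))) ≈ -4.1873e+7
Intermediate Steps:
P = 85 (P = Add(2, 83) = 85)
Mul(Add(-2218, Function('L')(P, -60)), Add(4093, 15715)) = Mul(Add(-2218, Pow(Add(Pow(85, 2), Pow(-60, 2)), Rational(1, 2))), Add(4093, 15715)) = Mul(Add(-2218, Pow(Add(7225, 3600), Rational(1, 2))), 19808) = Mul(Add(-2218, Pow(10825, Rational(1, 2))), 19808) = Mul(Add(-2218, Mul(5, Pow(433, Rational(1, 2)))), 19808) = Add(-43934144, Mul(99040, Pow(433, Rational(1, 2))))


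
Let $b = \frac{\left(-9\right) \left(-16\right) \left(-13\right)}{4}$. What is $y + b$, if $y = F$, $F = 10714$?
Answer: $10246$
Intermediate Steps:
$y = 10714$
$b = -468$ ($b = \frac{144 \left(-13\right)}{4} = \frac{1}{4} \left(-1872\right) = -468$)
$y + b = 10714 - 468 = 10246$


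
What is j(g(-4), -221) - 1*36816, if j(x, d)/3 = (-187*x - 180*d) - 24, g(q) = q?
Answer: 84696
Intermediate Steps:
j(x, d) = -72 - 561*x - 540*d (j(x, d) = 3*((-187*x - 180*d) - 24) = 3*(-24 - 187*x - 180*d) = -72 - 561*x - 540*d)
j(g(-4), -221) - 1*36816 = (-72 - 561*(-4) - 540*(-221)) - 1*36816 = (-72 + 2244 + 119340) - 36816 = 121512 - 36816 = 84696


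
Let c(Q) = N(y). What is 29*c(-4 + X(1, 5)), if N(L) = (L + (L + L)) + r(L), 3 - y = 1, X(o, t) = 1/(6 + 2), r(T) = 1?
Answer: 203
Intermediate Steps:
X(o, t) = 1/8
y = 2 (y = 3 - 1*1 = 3 - 1 = 2)
N(L) = 1 + 3*L (N(L) = (L + (L + L)) + 1 = (L + 2*L) + 1 = 3*L + 1 = 1 + 3*L)
c(Q) = 7 (c(Q) = 1 + 3*2 = 1 + 6 = 7)
29*c(-4 + X(1, 5)) = 29*7 = 203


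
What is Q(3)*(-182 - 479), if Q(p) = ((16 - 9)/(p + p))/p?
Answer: -4627/18 ≈ -257.06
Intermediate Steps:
Q(p) = 7/(2*p²) (Q(p) = (7/((2*p)))/p = (7*(1/(2*p)))/p = (7/(2*p))/p = 7/(2*p²))
Q(3)*(-182 - 479) = ((7/2)/3²)*(-182 - 479) = ((7/2)*(⅑))*(-661) = (7/18)*(-661) = -4627/18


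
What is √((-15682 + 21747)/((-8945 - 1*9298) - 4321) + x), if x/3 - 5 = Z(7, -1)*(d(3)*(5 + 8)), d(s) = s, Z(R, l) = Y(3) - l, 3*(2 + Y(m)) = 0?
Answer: I*√13017132113/11282 ≈ 10.113*I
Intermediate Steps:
Y(m) = -2 (Y(m) = -2 + (⅓)*0 = -2 + 0 = -2)
Z(R, l) = -2 - l
x = -102 (x = 15 + 3*((-2 - 1*(-1))*(3*(5 + 8))) = 15 + 3*((-2 + 1)*(3*13)) = 15 + 3*(-1*39) = 15 + 3*(-39) = 15 - 117 = -102)
√((-15682 + 21747)/((-8945 - 1*9298) - 4321) + x) = √((-15682 + 21747)/((-8945 - 1*9298) - 4321) - 102) = √(6065/((-8945 - 9298) - 4321) - 102) = √(6065/(-18243 - 4321) - 102) = √(6065/(-22564) - 102) = √(6065*(-1/22564) - 102) = √(-6065/22564 - 102) = √(-2307593/22564) = I*√13017132113/11282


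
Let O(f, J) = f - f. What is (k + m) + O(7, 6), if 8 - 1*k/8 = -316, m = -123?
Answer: 2469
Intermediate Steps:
O(f, J) = 0
k = 2592 (k = 64 - 8*(-316) = 64 + 2528 = 2592)
(k + m) + O(7, 6) = (2592 - 123) + 0 = 2469 + 0 = 2469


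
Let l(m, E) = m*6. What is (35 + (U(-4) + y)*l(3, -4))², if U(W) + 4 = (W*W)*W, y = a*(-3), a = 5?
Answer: 2128681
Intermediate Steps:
l(m, E) = 6*m
y = -15 (y = 5*(-3) = -15)
U(W) = -4 + W³ (U(W) = -4 + (W*W)*W = -4 + W²*W = -4 + W³)
(35 + (U(-4) + y)*l(3, -4))² = (35 + ((-4 + (-4)³) - 15)*(6*3))² = (35 + ((-4 - 64) - 15)*18)² = (35 + (-68 - 15)*18)² = (35 - 83*18)² = (35 - 1494)² = (-1459)² = 2128681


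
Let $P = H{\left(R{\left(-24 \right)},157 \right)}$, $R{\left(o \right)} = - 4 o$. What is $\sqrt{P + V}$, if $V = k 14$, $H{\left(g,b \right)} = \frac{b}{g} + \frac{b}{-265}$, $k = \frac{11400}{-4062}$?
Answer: $\frac{i \sqrt{709088745782370}}{4305720} \approx 6.1845 i$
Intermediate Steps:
$k = - \frac{1900}{677}$ ($k = 11400 \left(- \frac{1}{4062}\right) = - \frac{1900}{677} \approx -2.8065$)
$H{\left(g,b \right)} = - \frac{b}{265} + \frac{b}{g}$ ($H{\left(g,b \right)} = \frac{b}{g} + b \left(- \frac{1}{265}\right) = \frac{b}{g} - \frac{b}{265} = - \frac{b}{265} + \frac{b}{g}$)
$P = \frac{26533}{25440}$ ($P = \left(- \frac{1}{265}\right) 157 + \frac{157}{\left(-4\right) \left(-24\right)} = - \frac{157}{265} + \frac{157}{96} = \frac{26533}{25440} \approx 1.043$)
$V = - \frac{26600}{677}$ ($V = \left(- \frac{1900}{677}\right) 14 = - \frac{26600}{677} \approx -39.291$)
$\sqrt{P + V} = \sqrt{\frac{26533}{25440} - \frac{26600}{677}} = \sqrt{- \frac{658741159}{17222880}} = \frac{i \sqrt{709088745782370}}{4305720}$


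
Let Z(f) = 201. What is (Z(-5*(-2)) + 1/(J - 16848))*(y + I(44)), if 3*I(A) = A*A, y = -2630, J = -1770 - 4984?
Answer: -14122890977/35403 ≈ -3.9892e+5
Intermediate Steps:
J = -6754
I(A) = A**2/3 (I(A) = (A*A)/3 = A**2/3)
(Z(-5*(-2)) + 1/(J - 16848))*(y + I(44)) = (201 + 1/(-6754 - 16848))*(-2630 + (1/3)*44**2) = (201 + 1/(-23602))*(-2630 + (1/3)*1936) = (201 - 1/23602)*(-2630 + 1936/3) = (4744001/23602)*(-5954/3) = -14122890977/35403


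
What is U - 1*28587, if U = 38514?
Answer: 9927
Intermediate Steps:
U - 1*28587 = 38514 - 1*28587 = 38514 - 28587 = 9927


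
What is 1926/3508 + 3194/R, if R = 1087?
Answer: 6649057/1906598 ≈ 3.4874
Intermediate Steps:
1926/3508 + 3194/R = 1926/3508 + 3194/1087 = 1926*(1/3508) + 3194*(1/1087) = 963/1754 + 3194/1087 = 6649057/1906598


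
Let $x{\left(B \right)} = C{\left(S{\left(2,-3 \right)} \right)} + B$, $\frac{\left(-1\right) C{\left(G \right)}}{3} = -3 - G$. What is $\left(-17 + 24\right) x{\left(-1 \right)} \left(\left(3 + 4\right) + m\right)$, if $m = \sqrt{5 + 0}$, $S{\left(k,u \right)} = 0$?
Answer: $392 + 56 \sqrt{5} \approx 517.22$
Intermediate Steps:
$C{\left(G \right)} = 9 + 3 G$ ($C{\left(G \right)} = - 3 \left(-3 - G\right) = 9 + 3 G$)
$x{\left(B \right)} = 9 + B$ ($x{\left(B \right)} = \left(9 + 3 \cdot 0\right) + B = \left(9 + 0\right) + B = 9 + B$)
$m = \sqrt{5} \approx 2.2361$
$\left(-17 + 24\right) x{\left(-1 \right)} \left(\left(3 + 4\right) + m\right) = \left(-17 + 24\right) \left(9 - 1\right) \left(\left(3 + 4\right) + \sqrt{5}\right) = 7 \cdot 8 \left(7 + \sqrt{5}\right) = 7 \left(56 + 8 \sqrt{5}\right) = 392 + 56 \sqrt{5}$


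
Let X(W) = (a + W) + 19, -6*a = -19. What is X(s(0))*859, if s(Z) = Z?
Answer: 114247/6 ≈ 19041.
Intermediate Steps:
a = 19/6 (a = -⅙*(-19) = 19/6 ≈ 3.1667)
X(W) = 133/6 + W (X(W) = (19/6 + W) + 19 = 133/6 + W)
X(s(0))*859 = (133/6 + 0)*859 = (133/6)*859 = 114247/6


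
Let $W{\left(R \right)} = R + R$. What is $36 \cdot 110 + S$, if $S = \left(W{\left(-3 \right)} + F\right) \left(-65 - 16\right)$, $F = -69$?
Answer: $10035$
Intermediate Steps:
$W{\left(R \right)} = 2 R$
$S = 6075$ ($S = \left(2 \left(-3\right) - 69\right) \left(-65 - 16\right) = \left(-6 - 69\right) \left(-81\right) = \left(-75\right) \left(-81\right) = 6075$)
$36 \cdot 110 + S = 36 \cdot 110 + 6075 = 3960 + 6075 = 10035$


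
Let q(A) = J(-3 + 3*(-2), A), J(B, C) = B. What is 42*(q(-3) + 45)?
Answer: 1512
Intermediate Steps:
q(A) = -9 (q(A) = -3 + 3*(-2) = -3 - 6 = -9)
42*(q(-3) + 45) = 42*(-9 + 45) = 42*36 = 1512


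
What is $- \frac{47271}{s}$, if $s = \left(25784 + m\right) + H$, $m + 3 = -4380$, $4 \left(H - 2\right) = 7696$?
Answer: $- \frac{47271}{23327} \approx -2.0265$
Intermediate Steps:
$H = 1926$ ($H = 2 + \frac{1}{4} \cdot 7696 = 2 + 1924 = 1926$)
$m = -4383$ ($m = -3 - 4380 = -4383$)
$s = 23327$ ($s = \left(25784 - 4383\right) + 1926 = 21401 + 1926 = 23327$)
$- \frac{47271}{s} = - \frac{47271}{23327}$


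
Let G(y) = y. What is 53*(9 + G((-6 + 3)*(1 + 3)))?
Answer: -159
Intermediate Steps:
53*(9 + G((-6 + 3)*(1 + 3))) = 53*(9 + (-6 + 3)*(1 + 3)) = 53*(9 - 3*4) = 53*(9 - 12) = 53*(-3) = -159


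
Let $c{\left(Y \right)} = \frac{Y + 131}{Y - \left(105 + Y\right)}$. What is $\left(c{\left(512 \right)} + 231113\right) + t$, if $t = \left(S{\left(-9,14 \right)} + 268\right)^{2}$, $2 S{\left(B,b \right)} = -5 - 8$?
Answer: $\frac{125785433}{420} \approx 2.9949 \cdot 10^{5}$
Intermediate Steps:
$c{\left(Y \right)} = - \frac{131}{105} - \frac{Y}{105}$ ($c{\left(Y \right)} = \frac{131 + Y}{-105} = \left(131 + Y\right) \left(- \frac{1}{105}\right) = - \frac{131}{105} - \frac{Y}{105}$)
$S{\left(B,b \right)} = - \frac{13}{2}$ ($S{\left(B,b \right)} = \frac{-5 - 8}{2} = \frac{1}{2} \left(-13\right) = - \frac{13}{2}$)
$t = \frac{273529}{4}$ ($t = \left(- \frac{13}{2} + 268\right)^{2} = \left(\frac{523}{2}\right)^{2} = \frac{273529}{4} \approx 68382.0$)
$\left(c{\left(512 \right)} + 231113\right) + t = \left(\left(- \frac{131}{105} - \frac{512}{105}\right) + 231113\right) + \frac{273529}{4} = \left(- \frac{643}{105} + 231113\right) + \frac{273529}{4} = \frac{24266222}{105} + \frac{273529}{4} = \frac{125785433}{420}$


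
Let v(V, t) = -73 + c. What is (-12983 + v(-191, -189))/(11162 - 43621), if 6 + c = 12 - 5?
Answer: 1865/4637 ≈ 0.40220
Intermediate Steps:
c = 1 (c = -6 + (12 - 5) = -6 + 7 = 1)
v(V, t) = -72 (v(V, t) = -73 + 1 = -72)
(-12983 + v(-191, -189))/(11162 - 43621) = (-12983 - 72)/(11162 - 43621) = -13055/(-32459) = -13055*(-1/32459) = 1865/4637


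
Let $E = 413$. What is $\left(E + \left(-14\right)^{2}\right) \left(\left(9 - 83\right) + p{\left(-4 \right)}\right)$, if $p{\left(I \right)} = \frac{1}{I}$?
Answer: $- \frac{180873}{4} \approx -45218.0$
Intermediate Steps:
$\left(E + \left(-14\right)^{2}\right) \left(\left(9 - 83\right) + p{\left(-4 \right)}\right) = \left(413 + \left(-14\right)^{2}\right) \left(\left(9 - 83\right) + \frac{1}{-4}\right) = \left(413 + 196\right) \left(-74 - \frac{1}{4}\right) = 609 \left(- \frac{297}{4}\right) = - \frac{180873}{4}$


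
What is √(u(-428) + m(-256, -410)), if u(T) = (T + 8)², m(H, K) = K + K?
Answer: 2*√43895 ≈ 419.02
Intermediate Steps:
m(H, K) = 2*K
u(T) = (8 + T)²
√(u(-428) + m(-256, -410)) = √((8 - 428)² + 2*(-410)) = √((-420)² - 820) = √(176400 - 820) = √175580 = 2*√43895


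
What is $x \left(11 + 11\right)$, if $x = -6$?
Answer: $-132$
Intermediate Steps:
$x \left(11 + 11\right) = - 6 \left(11 + 11\right) = \left(-6\right) 22 = -132$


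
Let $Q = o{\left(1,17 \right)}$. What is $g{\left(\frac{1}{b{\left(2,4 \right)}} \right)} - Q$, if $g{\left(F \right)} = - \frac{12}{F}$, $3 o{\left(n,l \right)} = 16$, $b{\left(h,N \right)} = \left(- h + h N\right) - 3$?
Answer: $- \frac{124}{3} \approx -41.333$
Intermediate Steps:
$b{\left(h,N \right)} = -3 - h + N h$ ($b{\left(h,N \right)} = \left(- h + N h\right) - 3 = -3 - h + N h$)
$o{\left(n,l \right)} = \frac{16}{3}$ ($o{\left(n,l \right)} = \frac{1}{3} \cdot 16 = \frac{16}{3}$)
$Q = \frac{16}{3} \approx 5.3333$
$g{\left(\frac{1}{b{\left(2,4 \right)}} \right)} - Q = - \frac{12}{\frac{1}{-3 - 2 + 4 \cdot 2}} - \frac{16}{3} = - \frac{12}{\frac{1}{-3 - 2 + 8}} - \frac{16}{3} = - \frac{12}{\frac{1}{3}} - \frac{16}{3} = - 12 \frac{1}{\frac{1}{3}} - \frac{16}{3} = \left(-12\right) 3 - \frac{16}{3} = -36 - \frac{16}{3} = - \frac{124}{3}$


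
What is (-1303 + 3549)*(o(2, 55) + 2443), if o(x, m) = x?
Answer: 5491470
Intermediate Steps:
(-1303 + 3549)*(o(2, 55) + 2443) = (-1303 + 3549)*(2 + 2443) = 2246*2445 = 5491470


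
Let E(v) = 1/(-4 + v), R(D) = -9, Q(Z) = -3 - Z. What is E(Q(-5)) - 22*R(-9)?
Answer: 395/2 ≈ 197.50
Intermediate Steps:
E(Q(-5)) - 22*R(-9) = 1/(-4 + (-3 - 1*(-5))) - 22*(-9) = 1/(-4 + (-3 + 5)) + 198 = 1/(-4 + 2) + 198 = 1/(-2) + 198 = -1/2 + 198 = 395/2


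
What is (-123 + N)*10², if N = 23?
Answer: -10000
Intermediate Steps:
(-123 + N)*10² = (-123 + 23)*10² = -100*100 = -10000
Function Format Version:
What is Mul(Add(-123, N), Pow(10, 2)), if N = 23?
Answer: -10000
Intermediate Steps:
Mul(Add(-123, N), Pow(10, 2)) = Mul(Add(-123, 23), Pow(10, 2)) = Mul(-100, 100) = -10000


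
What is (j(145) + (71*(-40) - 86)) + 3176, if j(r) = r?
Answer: 395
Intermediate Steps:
(j(145) + (71*(-40) - 86)) + 3176 = (145 + (71*(-40) - 86)) + 3176 = (145 + (-2840 - 86)) + 3176 = (145 - 2926) + 3176 = -2781 + 3176 = 395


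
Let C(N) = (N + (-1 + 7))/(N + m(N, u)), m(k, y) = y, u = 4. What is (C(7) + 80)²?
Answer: 797449/121 ≈ 6590.5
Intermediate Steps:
C(N) = (6 + N)/(4 + N) (C(N) = (N + (-1 + 7))/(N + 4) = (N + 6)/(4 + N) = (6 + N)/(4 + N))
(C(7) + 80)² = ((6 + 7)/(4 + 7) + 80)² = (13/11 + 80)² = (893/11)² = 797449/121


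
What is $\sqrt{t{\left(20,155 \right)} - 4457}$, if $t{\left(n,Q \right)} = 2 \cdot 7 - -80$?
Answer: $i \sqrt{4363} \approx 66.053 i$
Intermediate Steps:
$t{\left(n,Q \right)} = 94$ ($t{\left(n,Q \right)} = 14 + 80 = 94$)
$\sqrt{t{\left(20,155 \right)} - 4457} = \sqrt{94 - 4457} = \sqrt{-4363} = i \sqrt{4363}$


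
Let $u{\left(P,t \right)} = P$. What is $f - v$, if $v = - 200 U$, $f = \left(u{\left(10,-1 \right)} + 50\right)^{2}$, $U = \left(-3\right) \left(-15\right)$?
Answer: $12600$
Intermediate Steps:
$U = 45$
$f = 3600$ ($f = \left(10 + 50\right)^{2} = 60^{2} = 3600$)
$v = -9000$ ($v = \left(-200\right) 45 = -9000$)
$f - v = 3600 - -9000 = 3600 + 9000 = 12600$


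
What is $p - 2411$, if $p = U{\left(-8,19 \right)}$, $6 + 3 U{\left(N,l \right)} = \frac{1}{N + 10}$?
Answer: $- \frac{14477}{6} \approx -2412.8$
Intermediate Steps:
$U{\left(N,l \right)} = -2 + \frac{1}{3 \left(10 + N\right)}$ ($U{\left(N,l \right)} = -2 + \frac{1}{3 \left(N + 10\right)} = -2 + \frac{1}{3 \left(10 + N\right)}$)
$p = - \frac{11}{6}$ ($p = \frac{-59 - -48}{3 \left(10 - 8\right)} = \frac{-59 + 48}{3 \cdot 2} = \frac{1}{3} \cdot \frac{1}{2} \left(-11\right) = - \frac{11}{6} \approx -1.8333$)
$p - 2411 = - \frac{11}{6} - 2411 = - \frac{14477}{6}$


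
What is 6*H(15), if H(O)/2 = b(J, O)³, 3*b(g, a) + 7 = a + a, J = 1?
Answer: 48668/9 ≈ 5407.6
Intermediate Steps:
b(g, a) = -7/3 + 2*a/3 (b(g, a) = -7/3 + (a + a)/3 = -7/3 + (2*a)/3 = -7/3 + 2*a/3)
H(O) = 2*(-7/3 + 2*O/3)³
6*H(15) = 6*(2*(-7 + 2*15)³/27) = 6*(2*(-7 + 30)³/27) = 6*((2/27)*23³) = 6*((2/27)*12167) = 6*(24334/27) = 48668/9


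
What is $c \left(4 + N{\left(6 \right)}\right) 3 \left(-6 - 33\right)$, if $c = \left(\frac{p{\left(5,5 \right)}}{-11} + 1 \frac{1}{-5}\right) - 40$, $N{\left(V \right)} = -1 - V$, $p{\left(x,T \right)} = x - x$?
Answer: $- \frac{70551}{5} \approx -14110.0$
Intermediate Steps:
$p{\left(x,T \right)} = 0$
$c = - \frac{201}{5}$ ($c = \left(\frac{0}{-11} + 1 \frac{1}{-5}\right) - 40 = \left(0 \left(- \frac{1}{11}\right) + 1 \left(- \frac{1}{5}\right)\right) - 40 = \left(0 - \frac{1}{5}\right) - 40 = - \frac{1}{5} - 40 = - \frac{201}{5} \approx -40.2$)
$c \left(4 + N{\left(6 \right)}\right) 3 \left(-6 - 33\right) = - \frac{201 \left(4 - 7\right) 3}{5} \left(-6 - 33\right) = - \frac{201 \left(4 - 7\right) 3}{5} \left(-39\right) = - \frac{201 \left(\left(-3\right) 3\right)}{5} \left(-39\right) = \left(- \frac{201}{5}\right) \left(-9\right) \left(-39\right) = \frac{1809}{5} \left(-39\right) = - \frac{70551}{5}$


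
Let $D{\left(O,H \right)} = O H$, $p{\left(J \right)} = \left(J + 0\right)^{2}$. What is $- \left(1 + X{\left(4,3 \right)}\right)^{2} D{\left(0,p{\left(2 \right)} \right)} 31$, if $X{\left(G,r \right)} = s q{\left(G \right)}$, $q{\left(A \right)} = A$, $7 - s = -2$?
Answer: $0$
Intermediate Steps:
$s = 9$ ($s = 7 - -2 = 7 + 2 = 9$)
$p{\left(J \right)} = J^{2}$
$D{\left(O,H \right)} = H O$
$X{\left(G,r \right)} = 9 G$
$- \left(1 + X{\left(4,3 \right)}\right)^{2} D{\left(0,p{\left(2 \right)} \right)} 31 = - \left(1 + 9 \cdot 4\right)^{2} \cdot 2^{2} \cdot 0 \cdot 31 = - \left(1 + 36\right)^{2} \cdot 4 \cdot 0 \cdot 31 = - 37^{2} \cdot 0 \cdot 31 = \left(-1\right) 1369 \cdot 0 \cdot 31 = \left(-1369\right) 0 \cdot 31 = 0 \cdot 31 = 0$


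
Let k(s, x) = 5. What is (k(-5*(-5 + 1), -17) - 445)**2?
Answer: 193600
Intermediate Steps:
(k(-5*(-5 + 1), -17) - 445)**2 = (5 - 445)**2 = (-440)**2 = 193600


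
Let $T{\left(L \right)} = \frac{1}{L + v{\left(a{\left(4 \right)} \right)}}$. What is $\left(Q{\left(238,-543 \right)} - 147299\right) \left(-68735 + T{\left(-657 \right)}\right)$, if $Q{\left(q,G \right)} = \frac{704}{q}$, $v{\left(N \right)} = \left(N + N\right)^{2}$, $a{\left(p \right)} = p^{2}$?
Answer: $\frac{442162617527376}{43673} \approx 1.0124 \cdot 10^{10}$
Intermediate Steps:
$v{\left(N \right)} = 4 N^{2}$ ($v{\left(N \right)} = \left(2 N\right)^{2} = 4 N^{2}$)
$T{\left(L \right)} = \frac{1}{1024 + L}$ ($T{\left(L \right)} = \frac{1}{L + 4 \left(4^{2}\right)^{2}} = \frac{1}{L + 4 \cdot 16^{2}} = \frac{1}{L + 4 \cdot 256} = \frac{1}{L + 1024} = \frac{1}{1024 + L}$)
$\left(Q{\left(238,-543 \right)} - 147299\right) \left(-68735 + T{\left(-657 \right)}\right) = \left(\frac{704}{238} - 147299\right) \left(-68735 + \frac{1}{1024 - 657}\right) = \left(704 \cdot \frac{1}{238} - 147299\right) \left(-68735 + \frac{1}{367}\right) = \left(\frac{352}{119} - 147299\right) \left(-68735 + \frac{1}{367}\right) = \left(- \frac{17528229}{119}\right) \left(- \frac{25225744}{367}\right) = \frac{442162617527376}{43673}$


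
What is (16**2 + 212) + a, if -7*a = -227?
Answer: 3503/7 ≈ 500.43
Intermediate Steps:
a = 227/7 (a = -1/7*(-227) = 227/7 ≈ 32.429)
(16**2 + 212) + a = (16**2 + 212) + 227/7 = (256 + 212) + 227/7 = 468 + 227/7 = 3503/7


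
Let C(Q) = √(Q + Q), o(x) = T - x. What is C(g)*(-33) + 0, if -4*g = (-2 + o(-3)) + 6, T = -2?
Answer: -33*I*√10/2 ≈ -52.178*I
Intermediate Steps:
o(x) = -2 - x
g = -5/4 (g = -((-2 + (-2 - 1*(-3))) + 6)/4 = -((-2 + (-2 + 3)) + 6)/4 = -((-2 + 1) + 6)/4 = -(-1 + 6)/4 = -¼*5 = -5/4 ≈ -1.2500)
C(Q) = √2*√Q (C(Q) = √(2*Q) = √2*√Q)
C(g)*(-33) + 0 = (√2*√(-5/4))*(-33) + 0 = (√2*(I*√5/2))*(-33) + 0 = (I*√10/2)*(-33) + 0 = -33*I*√10/2 + 0 = -33*I*√10/2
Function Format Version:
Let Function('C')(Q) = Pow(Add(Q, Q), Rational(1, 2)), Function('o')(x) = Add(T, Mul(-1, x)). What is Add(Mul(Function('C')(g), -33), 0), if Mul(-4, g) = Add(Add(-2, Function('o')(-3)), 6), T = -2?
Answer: Mul(Rational(-33, 2), I, Pow(10, Rational(1, 2))) ≈ Mul(-52.178, I)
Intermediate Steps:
Function('o')(x) = Add(-2, Mul(-1, x))
g = Rational(-5, 4) (g = Mul(Rational(-1, 4), Add(Add(-2, Add(-2, Mul(-1, -3))), 6)) = Mul(Rational(-1, 4), Add(Add(-2, Add(-2, 3)), 6)) = Mul(Rational(-1, 4), Add(Add(-2, 1), 6)) = Mul(Rational(-1, 4), Add(-1, 6)) = Mul(Rational(-1, 4), 5) = Rational(-5, 4) ≈ -1.2500)
Function('C')(Q) = Mul(Pow(2, Rational(1, 2)), Pow(Q, Rational(1, 2))) (Function('C')(Q) = Pow(Mul(2, Q), Rational(1, 2)) = Mul(Pow(2, Rational(1, 2)), Pow(Q, Rational(1, 2))))
Add(Mul(Function('C')(g), -33), 0) = Add(Mul(Mul(Pow(2, Rational(1, 2)), Pow(Rational(-5, 4), Rational(1, 2))), -33), 0) = Add(Mul(Mul(Pow(2, Rational(1, 2)), Mul(Rational(1, 2), I, Pow(5, Rational(1, 2)))), -33), 0) = Add(Mul(Mul(Rational(1, 2), I, Pow(10, Rational(1, 2))), -33), 0) = Add(Mul(Rational(-33, 2), I, Pow(10, Rational(1, 2))), 0) = Mul(Rational(-33, 2), I, Pow(10, Rational(1, 2)))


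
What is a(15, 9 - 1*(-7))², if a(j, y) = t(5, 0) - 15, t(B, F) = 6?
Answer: 81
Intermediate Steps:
a(j, y) = -9 (a(j, y) = 6 - 15 = -9)
a(15, 9 - 1*(-7))² = (-9)² = 81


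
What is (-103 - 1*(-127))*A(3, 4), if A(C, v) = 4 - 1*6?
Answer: -48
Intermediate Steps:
A(C, v) = -2 (A(C, v) = 4 - 6 = -2)
(-103 - 1*(-127))*A(3, 4) = (-103 - 1*(-127))*(-2) = (-103 + 127)*(-2) = 24*(-2) = -48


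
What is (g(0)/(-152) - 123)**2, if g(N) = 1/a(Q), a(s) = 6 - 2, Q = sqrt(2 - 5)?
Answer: 5592796225/369664 ≈ 15129.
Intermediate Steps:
Q = I*sqrt(3) (Q = sqrt(-3) = I*sqrt(3) ≈ 1.732*I)
a(s) = 4
g(N) = 1/4
(g(0)/(-152) - 123)**2 = ((1/4)/(-152) - 123)**2 = ((1/4)*(-1/152) - 123)**2 = (-1/608 - 123)**2 = (-74785/608)**2 = 5592796225/369664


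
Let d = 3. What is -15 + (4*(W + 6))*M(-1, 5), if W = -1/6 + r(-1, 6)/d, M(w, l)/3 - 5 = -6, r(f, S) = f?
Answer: -81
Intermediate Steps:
M(w, l) = -3 (M(w, l) = 15 + 3*(-6) = 15 - 18 = -3)
W = -½ (W = -1/6 - 1/3 = -1*⅙ - 1*⅓ = -⅙ - ⅓ = -½ ≈ -0.50000)
-15 + (4*(W + 6))*M(-1, 5) = -15 + (4*(-½ + 6))*(-3) = -15 + (4*(11/2))*(-3) = -15 + 22*(-3) = -15 - 66 = -81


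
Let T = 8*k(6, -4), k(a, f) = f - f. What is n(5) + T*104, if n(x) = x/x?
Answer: 1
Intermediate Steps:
n(x) = 1
k(a, f) = 0
T = 0 (T = 8*0 = 0)
n(5) + T*104 = 1 + 0*104 = 1 + 0 = 1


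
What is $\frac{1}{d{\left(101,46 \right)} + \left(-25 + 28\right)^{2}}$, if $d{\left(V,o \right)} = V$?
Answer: $\frac{1}{110} \approx 0.0090909$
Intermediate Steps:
$\frac{1}{d{\left(101,46 \right)} + \left(-25 + 28\right)^{2}} = \frac{1}{101 + \left(-25 + 28\right)^{2}} = \frac{1}{101 + 3^{2}} = \frac{1}{101 + 9} = \frac{1}{110}$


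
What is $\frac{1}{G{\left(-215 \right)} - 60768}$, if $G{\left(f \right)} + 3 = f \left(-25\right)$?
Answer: $- \frac{1}{55396} \approx -1.8052 \cdot 10^{-5}$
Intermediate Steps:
$G{\left(f \right)} = -3 - 25 f$ ($G{\left(f \right)} = -3 + f \left(-25\right) = -3 - 25 f$)
$\frac{1}{G{\left(-215 \right)} - 60768} = \frac{1}{\left(-3 - -5375\right) - 60768} = \frac{1}{\left(-3 + 5375\right) - 60768} = \frac{1}{5372 - 60768} = \frac{1}{-55396} = - \frac{1}{55396}$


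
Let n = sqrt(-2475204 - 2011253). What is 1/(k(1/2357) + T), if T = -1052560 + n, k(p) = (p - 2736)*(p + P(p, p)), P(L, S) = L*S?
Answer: -180469924225365229215070834/189956402259043384159432846896837 - 171457897994446183849*I*sqrt(4486457)/189956402259043384159432846896837 ≈ -9.5006e-7 - 1.9119e-9*I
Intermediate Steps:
n = I*sqrt(4486457) (n = sqrt(-4486457) = I*sqrt(4486457) ≈ 2118.1*I)
k(p) = (-2736 + p)*(p + p**2) (k(p) = (p - 2736)*(p + p*p) = (-2736 + p)*(p + p**2))
T = -1052560 + I*sqrt(4486457) ≈ -1.0526e+6 + 2118.1*I
1/(k(1/2357) + T) = 1/((-2736 + (1/2357)**2 - 2735/2357)/2357 + (-1052560 + I*sqrt(4486457))) = 1/((-2736 + (1/2357)**2 - 2735*1/2357)/2357 + (-1052560 + I*sqrt(4486457))) = 1/((-2736 + 1/5555449 - 2735/2357)/2357 + (-1052560 + I*sqrt(4486457))) = 1/((1/2357)*(-15206154858/5555449) + (-1052560 + I*sqrt(4486457))) = 1/(-15206154858/13094193293 + (-1052560 + I*sqrt(4486457))) = 1/(-13782439298634938/13094193293 + I*sqrt(4486457))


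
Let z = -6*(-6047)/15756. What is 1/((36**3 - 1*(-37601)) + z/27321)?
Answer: 71744946/6045013921169 ≈ 1.1868e-5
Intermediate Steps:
z = 6047/2626 (z = 36282*(1/15756) = 6047/2626 ≈ 2.3027)
1/((36**3 - 1*(-37601)) + z/27321) = 1/((36**3 - 1*(-37601)) + (6047/2626)/27321) = 1/((46656 + 37601) + (6047/2626)*(1/27321)) = 1/(84257 + 6047/71744946) = 1/(6045013921169/71744946) = 71744946/6045013921169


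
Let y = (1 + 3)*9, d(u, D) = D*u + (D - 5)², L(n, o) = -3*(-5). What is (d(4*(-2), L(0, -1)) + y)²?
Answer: 256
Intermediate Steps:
L(n, o) = 15
d(u, D) = (-5 + D)² + D*u (d(u, D) = D*u + (-5 + D)² = (-5 + D)² + D*u)
y = 36 (y = 4*9 = 36)
(d(4*(-2), L(0, -1)) + y)² = (((-5 + 15)² + 15*(4*(-2))) + 36)² = ((10² + 15*(-8)) + 36)² = ((100 - 120) + 36)² = (-20 + 36)² = 16² = 256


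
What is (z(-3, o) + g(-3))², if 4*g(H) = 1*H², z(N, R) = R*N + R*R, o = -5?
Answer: 28561/16 ≈ 1785.1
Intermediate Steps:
z(N, R) = R² + N*R (z(N, R) = N*R + R² = R² + N*R)
g(H) = H²/4 (g(H) = (1*H²)/4 = H²/4)
(z(-3, o) + g(-3))² = (-5*(-3 - 5) + (¼)*(-3)²)² = (-5*(-8) + (¼)*9)² = (40 + 9/4)² = (169/4)² = 28561/16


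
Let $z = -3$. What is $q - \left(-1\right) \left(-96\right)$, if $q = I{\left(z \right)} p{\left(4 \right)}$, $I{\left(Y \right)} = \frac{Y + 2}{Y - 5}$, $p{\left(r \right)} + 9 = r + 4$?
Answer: $- \frac{769}{8} \approx -96.125$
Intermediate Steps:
$p{\left(r \right)} = -5 + r$ ($p{\left(r \right)} = -9 + \left(r + 4\right) = -9 + \left(4 + r\right) = -5 + r$)
$I{\left(Y \right)} = \frac{2 + Y}{-5 + Y}$
$q = - \frac{1}{8}$ ($q = \frac{2 - 3}{-5 - 3} \left(-5 + 4\right) = \frac{1}{-8} \left(-1\right) \left(-1\right) = \left(- \frac{1}{8}\right) \left(-1\right) \left(-1\right) = \frac{1}{8} \left(-1\right) = - \frac{1}{8} \approx -0.125$)
$q - \left(-1\right) \left(-96\right) = - \frac{1}{8} - \left(-1\right) \left(-96\right) = - \frac{1}{8} - 96 = - \frac{769}{8}$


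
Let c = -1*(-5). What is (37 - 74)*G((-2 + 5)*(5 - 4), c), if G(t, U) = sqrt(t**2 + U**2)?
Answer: -37*sqrt(34) ≈ -215.75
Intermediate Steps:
c = 5
G(t, U) = sqrt(U**2 + t**2)
(37 - 74)*G((-2 + 5)*(5 - 4), c) = (37 - 74)*sqrt(5**2 + ((-2 + 5)*(5 - 4))**2) = -37*sqrt(25 + (3*1)**2) = -37*sqrt(25 + 3**2) = -37*sqrt(25 + 9) = -37*sqrt(34)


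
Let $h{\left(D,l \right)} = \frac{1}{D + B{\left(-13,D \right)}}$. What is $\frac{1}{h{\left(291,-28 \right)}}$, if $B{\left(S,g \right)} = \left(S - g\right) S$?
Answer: $4243$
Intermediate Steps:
$B{\left(S,g \right)} = S \left(S - g\right)$
$h{\left(D,l \right)} = \frac{1}{169 + 14 D}$ ($h{\left(D,l \right)} = \frac{1}{D - 13 \left(-13 - D\right)} = \frac{1}{D + \left(169 + 13 D\right)} = \frac{1}{169 + 14 D}$)
$\frac{1}{h{\left(291,-28 \right)}} = \frac{1}{\frac{1}{169 + 14 \cdot 291}} = \frac{1}{\frac{1}{169 + 4074}} = \frac{1}{\frac{1}{4243}} = 4243$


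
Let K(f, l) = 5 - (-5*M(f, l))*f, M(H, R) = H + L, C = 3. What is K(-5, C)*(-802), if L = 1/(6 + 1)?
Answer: -709770/7 ≈ -1.0140e+5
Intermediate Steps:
L = ⅐ (L = 1/7 = ⅐ ≈ 0.14286)
M(H, R) = ⅐ + H (M(H, R) = H + ⅐ = ⅐ + H)
K(f, l) = 5 - f*(-5/7 - 5*f) (K(f, l) = 5 - (-5*(⅐ + f))*f = 5 - (-5/7 - 5*f)*f = 5 - f*(-5/7 - 5*f))
K(-5, C)*(-802) = (5 + (5/7)*(-5)*(1 + 7*(-5)))*(-802) = (5 + (5/7)*(-5)*(1 - 35))*(-802) = (5 + (5/7)*(-5)*(-34))*(-802) = (5 + 850/7)*(-802) = (885/7)*(-802) = -709770/7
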